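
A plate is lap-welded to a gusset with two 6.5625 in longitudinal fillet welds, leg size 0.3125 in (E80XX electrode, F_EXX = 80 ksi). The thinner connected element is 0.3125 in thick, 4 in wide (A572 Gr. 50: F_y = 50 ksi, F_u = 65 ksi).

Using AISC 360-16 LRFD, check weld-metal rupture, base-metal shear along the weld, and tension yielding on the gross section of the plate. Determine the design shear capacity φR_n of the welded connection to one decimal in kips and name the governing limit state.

56.3 kips (gross-section yield governs)

Weld metal: throat = 0.707×0.3125 = 0.22094 in, L = 2×6.5625 = 13.125 in. φR_n = 0.75 × 0.6 × 80 × 0.22094 × 13.125 = 104.4 kips.
Base metal shear (0.3125 in plate): yield φR_n = 1.0×0.6×50×0.3125×13.125 = 123.0 kips; rupture φR_n = 0.75×0.6×65×0.3125×13.125 = 120.0 kips; take 120.0 kips (rupture).
Tension yield (gross): A_g = 4×0.3125 = 1.25 in². φR_n = 0.90 × 50 × 1.25 = 56.3 kips.
Governing: min(104.4, 120.0, 56.3) = 56.3 kips → gross-section yield.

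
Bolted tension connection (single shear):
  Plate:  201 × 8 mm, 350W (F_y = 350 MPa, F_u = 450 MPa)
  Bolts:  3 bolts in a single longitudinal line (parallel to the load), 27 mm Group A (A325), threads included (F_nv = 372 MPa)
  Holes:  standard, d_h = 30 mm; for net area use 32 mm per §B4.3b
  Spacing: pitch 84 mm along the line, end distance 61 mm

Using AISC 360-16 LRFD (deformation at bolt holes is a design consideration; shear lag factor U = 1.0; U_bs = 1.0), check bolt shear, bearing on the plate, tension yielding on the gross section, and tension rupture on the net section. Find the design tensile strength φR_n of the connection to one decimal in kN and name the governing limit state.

Bolt shear: A_b = π(27)²/4 = 572.56 mm². φR_n = 0.75 × 372 × 572.56 × 3 × 1 = 479.2 kN.
Bearing (8 mm plate, F_u = 450 MPa): end bolts L_c = 61 − 30/2 = 46, R_n = min(1.2×46×8×450, 2.4×27×8×450) = 198.72 kN/bolt; interior L_c = 84 − 30 = 54, R_n = 233.28 kN/bolt. φR_n = 0.75 × (1×198.72 + 2×233.28) = 499.0 kN.
Tension yield (gross): A_g = 201×8 = 1608 mm². φR_n = 0.90 × 350 × 1608 = 506.5 kN.
Tension rupture (net): A_n = (201 − 1×32)×8 = 1352 mm² (U = 1.0, A_e = A_n). φR_n = 0.75 × 450 × 1352 = 456.3 kN.
Governing: min(479.2, 499.0, 506.5, 456.3) = 456.3 kN → net-section rupture.

456.3 kN (net-section rupture governs)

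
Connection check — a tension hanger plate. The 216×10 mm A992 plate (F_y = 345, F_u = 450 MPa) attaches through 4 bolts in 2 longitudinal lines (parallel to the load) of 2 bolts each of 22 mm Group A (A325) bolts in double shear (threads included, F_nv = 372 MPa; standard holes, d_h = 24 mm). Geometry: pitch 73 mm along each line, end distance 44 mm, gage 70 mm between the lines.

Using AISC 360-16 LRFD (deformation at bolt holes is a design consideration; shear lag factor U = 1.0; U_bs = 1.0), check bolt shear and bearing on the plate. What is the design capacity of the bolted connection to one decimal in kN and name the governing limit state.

615.6 kN (bearing governs)

Bolt shear: A_b = π(22)²/4 = 380.13 mm². φR_n = 0.75 × 372 × 380.13 × 4 × 2 = 848.5 kN.
Bearing (10 mm plate, F_u = 450 MPa): end bolts L_c = 44 − 24/2 = 32, R_n = min(1.2×32×10×450, 2.4×22×10×450) = 172.8 kN/bolt; interior L_c = 73 − 24 = 49, R_n = 237.6 kN/bolt. φR_n = 0.75 × (2×172.8 + 2×237.6) = 615.6 kN.
Governing: min(848.5, 615.6) = 615.6 kN → bearing.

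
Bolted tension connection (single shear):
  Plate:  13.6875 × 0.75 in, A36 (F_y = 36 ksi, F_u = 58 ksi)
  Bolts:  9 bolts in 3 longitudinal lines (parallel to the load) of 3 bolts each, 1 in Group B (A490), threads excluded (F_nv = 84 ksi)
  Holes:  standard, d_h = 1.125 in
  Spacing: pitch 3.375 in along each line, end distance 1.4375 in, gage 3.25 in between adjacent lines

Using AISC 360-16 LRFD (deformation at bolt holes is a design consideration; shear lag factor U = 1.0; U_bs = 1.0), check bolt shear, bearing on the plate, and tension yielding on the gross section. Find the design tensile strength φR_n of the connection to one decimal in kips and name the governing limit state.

Bolt shear: A_b = π(1)²/4 = 0.7854 in². φR_n = 0.75 × 84 × 0.7854 × 9 × 1 = 445.3 kips.
Bearing (0.75 in plate, F_u = 58 ksi): end bolts L_c = 1.4375 − 1.125/2 = 0.875, R_n = min(1.2×0.875×0.75×58, 2.4×1×0.75×58) = 45.675 kips/bolt; interior L_c = 3.375 − 1.125 = 2.25, R_n = 104.4 kips/bolt. φR_n = 0.75 × (3×45.675 + 6×104.4) = 572.6 kips.
Tension yield (gross): A_g = 13.6875×0.75 = 10.266 in². φR_n = 0.90 × 36 × 10.266 = 332.6 kips.
Governing: min(445.3, 572.6, 332.6) = 332.6 kips → gross-section yield.

332.6 kips (gross-section yield governs)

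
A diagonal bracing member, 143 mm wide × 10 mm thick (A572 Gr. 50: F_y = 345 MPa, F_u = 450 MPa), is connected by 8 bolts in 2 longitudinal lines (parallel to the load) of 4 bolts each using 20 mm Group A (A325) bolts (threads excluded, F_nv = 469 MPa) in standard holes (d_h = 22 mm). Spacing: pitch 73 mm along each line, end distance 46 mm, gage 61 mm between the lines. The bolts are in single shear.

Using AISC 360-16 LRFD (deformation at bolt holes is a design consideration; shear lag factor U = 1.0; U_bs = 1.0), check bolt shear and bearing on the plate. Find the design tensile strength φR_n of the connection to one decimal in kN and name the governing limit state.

884.0 kN (bolt shear governs)

Bolt shear: A_b = π(20)²/4 = 314.16 mm². φR_n = 0.75 × 469 × 314.16 × 8 × 1 = 884.0 kN.
Bearing (10 mm plate, F_u = 450 MPa): end bolts L_c = 46 − 22/2 = 35, R_n = min(1.2×35×10×450, 2.4×20×10×450) = 189 kN/bolt; interior L_c = 73 − 22 = 51, R_n = 216 kN/bolt. φR_n = 0.75 × (2×189 + 6×216) = 1255.5 kN.
Governing: min(884.0, 1255.5) = 884.0 kN → bolt shear.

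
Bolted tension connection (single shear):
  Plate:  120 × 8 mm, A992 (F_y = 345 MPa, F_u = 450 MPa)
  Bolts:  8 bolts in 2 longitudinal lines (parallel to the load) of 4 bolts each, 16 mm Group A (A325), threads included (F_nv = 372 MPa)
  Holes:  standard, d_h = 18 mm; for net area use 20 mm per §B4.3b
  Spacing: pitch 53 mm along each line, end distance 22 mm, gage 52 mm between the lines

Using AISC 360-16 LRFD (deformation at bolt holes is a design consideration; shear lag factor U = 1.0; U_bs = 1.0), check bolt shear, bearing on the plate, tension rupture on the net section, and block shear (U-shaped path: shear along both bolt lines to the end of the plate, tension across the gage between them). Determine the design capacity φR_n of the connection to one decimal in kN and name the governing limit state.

Bolt shear: A_b = π(16)²/4 = 201.06 mm². φR_n = 0.75 × 372 × 201.06 × 8 × 1 = 448.8 kN.
Bearing (8 mm plate, F_u = 450 MPa): end bolts L_c = 22 − 18/2 = 13, R_n = min(1.2×13×8×450, 2.4×16×8×450) = 56.16 kN/bolt; interior L_c = 53 − 18 = 35, R_n = 138.24 kN/bolt. φR_n = 0.75 × (2×56.16 + 6×138.24) = 706.3 kN.
Tension rupture (net): A_n = (120 − 2×20)×8 = 640 mm² (U = 1.0, A_e = A_n). φR_n = 0.75 × 450 × 640 = 216.0 kN.
Block shear: shear path 2×[22+3×53] = 2×181 mm, A_gv = 2896, A_nv = 2×(181 − 3.5×20)×8 = 1776 mm²; tension across gage: (52 − 1×20)×8 = 256 mm². R_n = min(0.6×450×1776, 0.6×345×2896) + 1.0×450×256 = min(479.52, 599.47) + 115.2 = 594.72 kN. φR_n = 0.75 × 594.72 = 446.0 kN.
Governing: min(448.8, 706.3, 216.0, 446.0) = 216.0 kN → net-section rupture.

216.0 kN (net-section rupture governs)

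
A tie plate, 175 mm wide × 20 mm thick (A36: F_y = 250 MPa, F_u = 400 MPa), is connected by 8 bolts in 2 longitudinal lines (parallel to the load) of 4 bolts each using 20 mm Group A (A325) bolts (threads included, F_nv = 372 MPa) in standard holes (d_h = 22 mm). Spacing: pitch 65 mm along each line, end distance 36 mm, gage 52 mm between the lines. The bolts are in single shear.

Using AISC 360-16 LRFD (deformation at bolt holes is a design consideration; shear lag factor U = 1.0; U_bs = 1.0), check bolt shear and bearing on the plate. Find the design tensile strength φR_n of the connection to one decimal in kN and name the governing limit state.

701.2 kN (bolt shear governs)

Bolt shear: A_b = π(20)²/4 = 314.16 mm². φR_n = 0.75 × 372 × 314.16 × 8 × 1 = 701.2 kN.
Bearing (20 mm plate, F_u = 400 MPa): end bolts L_c = 36 − 22/2 = 25, R_n = min(1.2×25×20×400, 2.4×20×20×400) = 240 kN/bolt; interior L_c = 65 − 22 = 43, R_n = 384 kN/bolt. φR_n = 0.75 × (2×240 + 6×384) = 2088.0 kN.
Governing: min(701.2, 2088.0) = 701.2 kN → bolt shear.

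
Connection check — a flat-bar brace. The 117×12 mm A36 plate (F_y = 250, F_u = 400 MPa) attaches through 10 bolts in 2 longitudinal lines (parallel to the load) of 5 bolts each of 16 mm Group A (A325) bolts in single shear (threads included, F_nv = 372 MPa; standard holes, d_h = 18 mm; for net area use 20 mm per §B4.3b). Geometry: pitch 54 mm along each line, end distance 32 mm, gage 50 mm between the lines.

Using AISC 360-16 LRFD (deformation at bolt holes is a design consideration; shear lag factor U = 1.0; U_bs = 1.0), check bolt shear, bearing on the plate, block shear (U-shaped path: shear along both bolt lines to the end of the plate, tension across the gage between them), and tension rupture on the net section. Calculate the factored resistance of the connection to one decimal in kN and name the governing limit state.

Bolt shear: A_b = π(16)²/4 = 201.06 mm². φR_n = 0.75 × 372 × 201.06 × 10 × 1 = 561.0 kN.
Bearing (12 mm plate, F_u = 400 MPa): end bolts L_c = 32 − 18/2 = 23, R_n = min(1.2×23×12×400, 2.4×16×12×400) = 132.48 kN/bolt; interior L_c = 54 − 18 = 36, R_n = 184.32 kN/bolt. φR_n = 0.75 × (2×132.48 + 8×184.32) = 1304.6 kN.
Block shear: shear path 2×[32+4×54] = 2×248 mm, A_gv = 5952, A_nv = 2×(248 − 4.5×20)×12 = 3792 mm²; tension across gage: (50 − 1×20)×12 = 360 mm². R_n = min(0.6×400×3792, 0.6×250×5952) + 1.0×400×360 = min(910.08, 892.8) + 144 = 1036.8 kN. φR_n = 0.75 × 1036.8 = 777.6 kN.
Tension rupture (net): A_n = (117 − 2×20)×12 = 924 mm² (U = 1.0, A_e = A_n). φR_n = 0.75 × 400 × 924 = 277.2 kN.
Governing: min(561.0, 1304.6, 777.6, 277.2) = 277.2 kN → net-section rupture.

277.2 kN (net-section rupture governs)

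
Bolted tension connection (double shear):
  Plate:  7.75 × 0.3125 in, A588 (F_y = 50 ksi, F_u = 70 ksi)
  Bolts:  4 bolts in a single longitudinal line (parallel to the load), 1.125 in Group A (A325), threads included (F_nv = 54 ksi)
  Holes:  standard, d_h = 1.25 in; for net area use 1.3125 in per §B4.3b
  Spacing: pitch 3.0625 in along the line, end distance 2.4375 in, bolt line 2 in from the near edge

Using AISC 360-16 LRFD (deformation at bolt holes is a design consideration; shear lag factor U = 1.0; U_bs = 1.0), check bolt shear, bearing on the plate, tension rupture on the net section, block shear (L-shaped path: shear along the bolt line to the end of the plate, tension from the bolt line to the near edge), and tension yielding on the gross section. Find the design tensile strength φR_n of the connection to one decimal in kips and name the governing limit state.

Bolt shear: A_b = π(1.125)²/4 = 0.99402 in². φR_n = 0.75 × 54 × 0.99402 × 4 × 2 = 322.1 kips.
Bearing (0.3125 in plate, F_u = 70 ksi): end bolts L_c = 2.4375 − 1.25/2 = 1.8125, R_n = min(1.2×1.8125×0.3125×70, 2.4×1.125×0.3125×70) = 47.578 kips/bolt; interior L_c = 3.0625 − 1.25 = 1.8125, R_n = 47.578 kips/bolt. φR_n = 0.75 × (1×47.578 + 3×47.578) = 142.7 kips.
Tension rupture (net): A_n = (7.75 − 1×1.3125)×0.3125 = 2.0117 in² (U = 1.0, A_e = A_n). φR_n = 0.75 × 70 × 2.0117 = 105.6 kips.
Block shear: shear path 1×[2.4375+3×3.0625] = 1×11.625 in, A_gv = 3.6328, A_nv = 1×(11.625 − 3.5×1.3125)×0.3125 = 2.1973 in²; tension to near edge: (2 − 0.5×1.3125)×0.3125 = 0.41992 in². R_n = min(0.6×70×2.1973, 0.6×50×3.6328) + 1.0×70×0.41992 = min(92.287, 108.98) + 29.394 = 121.68 kips. φR_n = 0.75 × 121.68 = 91.3 kips.
Tension yield (gross): A_g = 7.75×0.3125 = 2.4219 in². φR_n = 0.90 × 50 × 2.4219 = 109.0 kips.
Governing: min(322.1, 142.7, 105.6, 91.3, 109.0) = 91.3 kips → block shear.

91.3 kips (block shear governs)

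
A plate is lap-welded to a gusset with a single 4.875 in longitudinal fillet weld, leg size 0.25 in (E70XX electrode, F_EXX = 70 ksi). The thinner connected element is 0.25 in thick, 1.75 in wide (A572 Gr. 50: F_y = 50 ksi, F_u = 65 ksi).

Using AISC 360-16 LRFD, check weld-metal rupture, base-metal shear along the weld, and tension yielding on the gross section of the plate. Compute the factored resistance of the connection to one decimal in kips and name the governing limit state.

19.7 kips (gross-section yield governs)

Weld metal: throat = 0.707×0.25 = 0.17675 in, L = 4.875 in. φR_n = 0.75 × 0.6 × 70 × 0.17675 × 4.875 = 27.1 kips.
Base metal shear (0.25 in plate): yield φR_n = 1.0×0.6×50×0.25×4.875 = 36.6 kips; rupture φR_n = 0.75×0.6×65×0.25×4.875 = 35.6 kips; take 35.6 kips (rupture).
Tension yield (gross): A_g = 1.75×0.25 = 0.4375 in². φR_n = 0.90 × 50 × 0.4375 = 19.7 kips.
Governing: min(27.1, 35.6, 19.7) = 19.7 kips → gross-section yield.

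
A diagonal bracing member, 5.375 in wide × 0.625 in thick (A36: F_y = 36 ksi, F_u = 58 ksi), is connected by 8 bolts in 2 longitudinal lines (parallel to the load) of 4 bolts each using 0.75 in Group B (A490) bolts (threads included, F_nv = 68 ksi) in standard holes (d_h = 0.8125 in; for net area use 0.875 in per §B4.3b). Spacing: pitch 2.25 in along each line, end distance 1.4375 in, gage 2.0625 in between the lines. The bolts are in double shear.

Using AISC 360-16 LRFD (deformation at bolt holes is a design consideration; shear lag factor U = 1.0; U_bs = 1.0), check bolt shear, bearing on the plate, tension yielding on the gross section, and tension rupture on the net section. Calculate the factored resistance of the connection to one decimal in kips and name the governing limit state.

98.6 kips (net-section rupture governs)

Bolt shear: A_b = π(0.75)²/4 = 0.44179 in². φR_n = 0.75 × 68 × 0.44179 × 8 × 2 = 360.5 kips.
Bearing (0.625 in plate, F_u = 58 ksi): end bolts L_c = 1.4375 − 0.8125/2 = 1.03125, R_n = min(1.2×1.03125×0.625×58, 2.4×0.75×0.625×58) = 44.859 kips/bolt; interior L_c = 2.25 − 0.8125 = 1.4375, R_n = 62.531 kips/bolt. φR_n = 0.75 × (2×44.859 + 6×62.531) = 348.7 kips.
Tension yield (gross): A_g = 5.375×0.625 = 3.3594 in². φR_n = 0.90 × 36 × 3.3594 = 108.8 kips.
Tension rupture (net): A_n = (5.375 − 2×0.875)×0.625 = 2.2656 in² (U = 1.0, A_e = A_n). φR_n = 0.75 × 58 × 2.2656 = 98.6 kips.
Governing: min(360.5, 348.7, 108.8, 98.6) = 98.6 kips → net-section rupture.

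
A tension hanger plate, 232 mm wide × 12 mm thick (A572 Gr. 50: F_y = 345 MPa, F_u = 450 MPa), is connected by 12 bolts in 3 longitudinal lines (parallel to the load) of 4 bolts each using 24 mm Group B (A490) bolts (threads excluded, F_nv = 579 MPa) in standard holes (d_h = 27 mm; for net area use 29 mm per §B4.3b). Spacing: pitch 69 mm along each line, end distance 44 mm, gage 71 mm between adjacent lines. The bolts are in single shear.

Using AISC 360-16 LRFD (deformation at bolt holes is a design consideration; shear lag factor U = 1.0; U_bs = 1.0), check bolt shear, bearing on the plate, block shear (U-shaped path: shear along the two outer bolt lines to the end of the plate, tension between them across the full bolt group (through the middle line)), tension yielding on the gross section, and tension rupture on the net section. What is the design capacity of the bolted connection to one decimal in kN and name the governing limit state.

Bolt shear: A_b = π(24)²/4 = 452.39 mm². φR_n = 0.75 × 579 × 452.39 × 12 × 1 = 2357.4 kN.
Bearing (12 mm plate, F_u = 450 MPa): end bolts L_c = 44 − 27/2 = 30.5, R_n = min(1.2×30.5×12×450, 2.4×24×12×450) = 197.64 kN/bolt; interior L_c = 69 − 27 = 42, R_n = 272.16 kN/bolt. φR_n = 0.75 × (3×197.64 + 9×272.16) = 2281.8 kN.
Block shear: shear path 2×[44+3×69] = 2×251 mm, A_gv = 6024, A_nv = 2×(251 − 3.5×29)×12 = 3588 mm²; tension across gage: (142 − 2×29)×12 = 1008 mm². R_n = min(0.6×450×3588, 0.6×345×6024) + 1.0×450×1008 = min(968.76, 1247) + 453.6 = 1422.4 kN. φR_n = 0.75 × 1422.4 = 1066.8 kN.
Tension yield (gross): A_g = 232×12 = 2784 mm². φR_n = 0.90 × 345 × 2784 = 864.4 kN.
Tension rupture (net): A_n = (232 − 3×29)×12 = 1740 mm² (U = 1.0, A_e = A_n). φR_n = 0.75 × 450 × 1740 = 587.3 kN.
Governing: min(2357.4, 2281.8, 1066.8, 864.4, 587.3) = 587.3 kN → net-section rupture.

587.3 kN (net-section rupture governs)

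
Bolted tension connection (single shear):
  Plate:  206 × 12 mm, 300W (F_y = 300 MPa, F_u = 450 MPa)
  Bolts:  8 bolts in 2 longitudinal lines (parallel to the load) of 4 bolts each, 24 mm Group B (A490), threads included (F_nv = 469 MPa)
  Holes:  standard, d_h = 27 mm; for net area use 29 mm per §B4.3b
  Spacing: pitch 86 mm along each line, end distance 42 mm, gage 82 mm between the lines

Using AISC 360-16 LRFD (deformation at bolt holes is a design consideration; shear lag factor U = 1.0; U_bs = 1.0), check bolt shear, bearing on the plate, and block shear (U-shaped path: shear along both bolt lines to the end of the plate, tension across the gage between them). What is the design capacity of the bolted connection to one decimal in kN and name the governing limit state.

Bolt shear: A_b = π(24)²/4 = 452.39 mm². φR_n = 0.75 × 469 × 452.39 × 8 × 1 = 1273.0 kN.
Bearing (12 mm plate, F_u = 450 MPa): end bolts L_c = 42 − 27/2 = 28.5, R_n = min(1.2×28.5×12×450, 2.4×24×12×450) = 184.68 kN/bolt; interior L_c = 86 − 27 = 59, R_n = 311.04 kN/bolt. φR_n = 0.75 × (2×184.68 + 6×311.04) = 1676.7 kN.
Block shear: shear path 2×[42+3×86] = 2×300 mm, A_gv = 7200, A_nv = 2×(300 − 3.5×29)×12 = 4764 mm²; tension across gage: (82 − 1×29)×12 = 636 mm². R_n = min(0.6×450×4764, 0.6×300×7200) + 1.0×450×636 = min(1286.3, 1296) + 286.2 = 1572.5 kN. φR_n = 0.75 × 1572.5 = 1179.4 kN.
Governing: min(1273.0, 1676.7, 1179.4) = 1179.4 kN → block shear.

1179.4 kN (block shear governs)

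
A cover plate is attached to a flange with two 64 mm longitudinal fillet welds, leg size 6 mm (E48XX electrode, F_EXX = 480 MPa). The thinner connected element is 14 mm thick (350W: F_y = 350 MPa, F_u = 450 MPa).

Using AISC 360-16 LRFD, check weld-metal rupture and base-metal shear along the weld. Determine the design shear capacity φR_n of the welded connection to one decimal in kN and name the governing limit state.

Weld metal: throat = 0.707×6 = 4.242 mm, L = 2×64 = 128 mm. φR_n = 0.75 × 0.6 × 480 × 4.242 × 128 = 117.3 kN.
Base metal shear (14 mm plate): yield φR_n = 1.0×0.6×350×14×128 = 376.3 kN; rupture φR_n = 0.75×0.6×450×14×128 = 362.9 kN; take 362.9 kN (rupture).
Governing: min(117.3, 362.9) = 117.3 kN → weld metal.

117.3 kN (weld metal governs)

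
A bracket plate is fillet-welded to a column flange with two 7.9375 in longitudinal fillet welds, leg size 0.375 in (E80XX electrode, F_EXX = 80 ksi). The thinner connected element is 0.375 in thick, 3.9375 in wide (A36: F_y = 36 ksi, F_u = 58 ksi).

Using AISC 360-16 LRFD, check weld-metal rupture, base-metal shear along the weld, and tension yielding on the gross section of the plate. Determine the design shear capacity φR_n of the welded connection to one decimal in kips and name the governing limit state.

Weld metal: throat = 0.707×0.375 = 0.26513 in, L = 2×7.9375 = 15.875 in. φR_n = 0.75 × 0.6 × 80 × 0.26513 × 15.875 = 151.5 kips.
Base metal shear (0.375 in plate): yield φR_n = 1.0×0.6×36×0.375×15.875 = 128.6 kips; rupture φR_n = 0.75×0.6×58×0.375×15.875 = 155.4 kips; take 128.6 kips (yield).
Tension yield (gross): A_g = 3.9375×0.375 = 1.4766 in². φR_n = 0.90 × 36 × 1.4766 = 47.8 kips.
Governing: min(151.5, 128.6, 47.8) = 47.8 kips → gross-section yield.

47.8 kips (gross-section yield governs)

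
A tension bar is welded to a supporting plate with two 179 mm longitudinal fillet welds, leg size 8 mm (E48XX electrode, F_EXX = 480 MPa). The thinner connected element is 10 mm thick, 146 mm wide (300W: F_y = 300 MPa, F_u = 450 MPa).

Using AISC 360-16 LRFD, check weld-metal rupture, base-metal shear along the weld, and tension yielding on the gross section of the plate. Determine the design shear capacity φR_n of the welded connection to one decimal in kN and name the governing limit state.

Weld metal: throat = 0.707×8 = 5.656 mm, L = 2×179 = 358 mm. φR_n = 0.75 × 0.6 × 480 × 5.656 × 358 = 437.4 kN.
Base metal shear (10 mm plate): yield φR_n = 1.0×0.6×300×10×358 = 644.4 kN; rupture φR_n = 0.75×0.6×450×10×358 = 725.0 kN; take 644.4 kN (yield).
Tension yield (gross): A_g = 146×10 = 1460 mm². φR_n = 0.90 × 300 × 1460 = 394.2 kN.
Governing: min(437.4, 644.4, 394.2) = 394.2 kN → gross-section yield.

394.2 kN (gross-section yield governs)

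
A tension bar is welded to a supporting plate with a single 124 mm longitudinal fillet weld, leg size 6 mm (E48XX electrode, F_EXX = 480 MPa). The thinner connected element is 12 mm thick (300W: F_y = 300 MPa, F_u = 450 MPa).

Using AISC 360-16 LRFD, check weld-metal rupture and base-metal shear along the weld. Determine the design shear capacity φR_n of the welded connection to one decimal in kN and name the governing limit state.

113.6 kN (weld metal governs)

Weld metal: throat = 0.707×6 = 4.242 mm, L = 124 mm. φR_n = 0.75 × 0.6 × 480 × 4.242 × 124 = 113.6 kN.
Base metal shear (12 mm plate): yield φR_n = 1.0×0.6×300×12×124 = 267.8 kN; rupture φR_n = 0.75×0.6×450×12×124 = 301.3 kN; take 267.8 kN (yield).
Governing: min(113.6, 267.8) = 113.6 kN → weld metal.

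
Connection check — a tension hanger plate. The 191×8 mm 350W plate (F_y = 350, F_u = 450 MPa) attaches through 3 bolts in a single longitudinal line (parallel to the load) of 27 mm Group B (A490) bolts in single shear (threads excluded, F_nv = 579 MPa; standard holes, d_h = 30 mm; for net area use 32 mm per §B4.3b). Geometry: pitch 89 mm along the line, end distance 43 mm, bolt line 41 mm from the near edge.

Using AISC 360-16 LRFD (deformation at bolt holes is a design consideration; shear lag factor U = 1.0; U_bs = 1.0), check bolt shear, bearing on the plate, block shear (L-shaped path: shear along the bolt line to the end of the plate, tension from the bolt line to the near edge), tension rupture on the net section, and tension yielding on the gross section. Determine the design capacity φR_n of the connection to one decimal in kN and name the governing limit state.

295.9 kN (block shear governs)

Bolt shear: A_b = π(27)²/4 = 572.56 mm². φR_n = 0.75 × 579 × 572.56 × 3 × 1 = 745.9 kN.
Bearing (8 mm plate, F_u = 450 MPa): end bolts L_c = 43 − 30/2 = 28, R_n = min(1.2×28×8×450, 2.4×27×8×450) = 120.96 kN/bolt; interior L_c = 89 − 30 = 59, R_n = 233.28 kN/bolt. φR_n = 0.75 × (1×120.96 + 2×233.28) = 440.6 kN.
Block shear: shear path 1×[43+2×89] = 1×221 mm, A_gv = 1768, A_nv = 1×(221 − 2.5×32)×8 = 1128 mm²; tension to near edge: (41 − 0.5×32)×8 = 200 mm². R_n = min(0.6×450×1128, 0.6×350×1768) + 1.0×450×200 = min(304.56, 371.28) + 90 = 394.56 kN. φR_n = 0.75 × 394.56 = 295.9 kN.
Tension rupture (net): A_n = (191 − 1×32)×8 = 1272 mm² (U = 1.0, A_e = A_n). φR_n = 0.75 × 450 × 1272 = 429.3 kN.
Tension yield (gross): A_g = 191×8 = 1528 mm². φR_n = 0.90 × 350 × 1528 = 481.3 kN.
Governing: min(745.9, 440.6, 295.9, 429.3, 481.3) = 295.9 kN → block shear.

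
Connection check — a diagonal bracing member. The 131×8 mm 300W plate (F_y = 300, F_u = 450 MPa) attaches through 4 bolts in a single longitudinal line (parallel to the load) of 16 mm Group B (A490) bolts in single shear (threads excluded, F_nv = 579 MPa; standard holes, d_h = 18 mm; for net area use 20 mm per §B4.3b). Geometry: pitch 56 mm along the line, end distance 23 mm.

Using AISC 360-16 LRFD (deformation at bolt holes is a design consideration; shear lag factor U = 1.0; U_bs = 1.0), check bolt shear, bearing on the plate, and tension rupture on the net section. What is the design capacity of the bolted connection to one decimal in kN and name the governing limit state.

Bolt shear: A_b = π(16)²/4 = 201.06 mm². φR_n = 0.75 × 579 × 201.06 × 4 × 1 = 349.2 kN.
Bearing (8 mm plate, F_u = 450 MPa): end bolts L_c = 23 − 18/2 = 14, R_n = min(1.2×14×8×450, 2.4×16×8×450) = 60.48 kN/bolt; interior L_c = 56 − 18 = 38, R_n = 138.24 kN/bolt. φR_n = 0.75 × (1×60.48 + 3×138.24) = 356.4 kN.
Tension rupture (net): A_n = (131 − 1×20)×8 = 888 mm² (U = 1.0, A_e = A_n). φR_n = 0.75 × 450 × 888 = 299.7 kN.
Governing: min(349.2, 356.4, 299.7) = 299.7 kN → net-section rupture.

299.7 kN (net-section rupture governs)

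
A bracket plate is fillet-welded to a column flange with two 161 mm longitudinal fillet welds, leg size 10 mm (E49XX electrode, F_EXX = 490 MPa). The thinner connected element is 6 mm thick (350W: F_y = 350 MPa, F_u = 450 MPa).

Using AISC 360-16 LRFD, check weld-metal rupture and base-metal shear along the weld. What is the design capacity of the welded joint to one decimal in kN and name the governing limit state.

Weld metal: throat = 0.707×10 = 7.07 mm, L = 2×161 = 322 mm. φR_n = 0.75 × 0.6 × 490 × 7.07 × 322 = 502.0 kN.
Base metal shear (6 mm plate): yield φR_n = 1.0×0.6×350×6×322 = 405.7 kN; rupture φR_n = 0.75×0.6×450×6×322 = 391.2 kN; take 391.2 kN (rupture).
Governing: min(502.0, 391.2) = 391.2 kN → base-metal shear.

391.2 kN (base-metal shear governs)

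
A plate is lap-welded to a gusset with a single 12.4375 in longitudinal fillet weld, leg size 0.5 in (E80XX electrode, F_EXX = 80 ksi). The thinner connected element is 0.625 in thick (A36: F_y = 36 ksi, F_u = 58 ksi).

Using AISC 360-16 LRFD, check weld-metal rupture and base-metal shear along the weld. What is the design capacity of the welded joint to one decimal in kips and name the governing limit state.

Weld metal: throat = 0.707×0.5 = 0.3535 in, L = 12.4375 in. φR_n = 0.75 × 0.6 × 80 × 0.3535 × 12.4375 = 158.3 kips.
Base metal shear (0.625 in plate): yield φR_n = 1.0×0.6×36×0.625×12.4375 = 167.9 kips; rupture φR_n = 0.75×0.6×58×0.625×12.4375 = 202.9 kips; take 167.9 kips (yield).
Governing: min(158.3, 167.9) = 158.3 kips → weld metal.

158.3 kips (weld metal governs)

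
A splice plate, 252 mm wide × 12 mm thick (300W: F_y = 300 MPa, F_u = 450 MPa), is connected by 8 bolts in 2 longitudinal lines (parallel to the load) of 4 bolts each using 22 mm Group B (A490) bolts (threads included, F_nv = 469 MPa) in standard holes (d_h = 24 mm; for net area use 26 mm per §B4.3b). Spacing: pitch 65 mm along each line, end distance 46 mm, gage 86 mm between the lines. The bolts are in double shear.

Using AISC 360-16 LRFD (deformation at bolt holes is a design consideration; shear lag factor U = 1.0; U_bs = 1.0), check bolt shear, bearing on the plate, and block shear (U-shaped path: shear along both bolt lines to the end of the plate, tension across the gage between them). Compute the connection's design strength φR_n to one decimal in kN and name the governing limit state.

Bolt shear: A_b = π(22)²/4 = 380.13 mm². φR_n = 0.75 × 469 × 380.13 × 8 × 2 = 2139.4 kN.
Bearing (12 mm plate, F_u = 450 MPa): end bolts L_c = 46 − 24/2 = 34, R_n = min(1.2×34×12×450, 2.4×22×12×450) = 220.32 kN/bolt; interior L_c = 65 − 24 = 41, R_n = 265.68 kN/bolt. φR_n = 0.75 × (2×220.32 + 6×265.68) = 1526.0 kN.
Block shear: shear path 2×[46+3×65] = 2×241 mm, A_gv = 5784, A_nv = 2×(241 − 3.5×26)×12 = 3600 mm²; tension across gage: (86 − 1×26)×12 = 720 mm². R_n = min(0.6×450×3600, 0.6×300×5784) + 1.0×450×720 = min(972, 1041.1) + 324 = 1296 kN. φR_n = 0.75 × 1296 = 972.0 kN.
Governing: min(2139.4, 1526.0, 972.0) = 972.0 kN → block shear.

972.0 kN (block shear governs)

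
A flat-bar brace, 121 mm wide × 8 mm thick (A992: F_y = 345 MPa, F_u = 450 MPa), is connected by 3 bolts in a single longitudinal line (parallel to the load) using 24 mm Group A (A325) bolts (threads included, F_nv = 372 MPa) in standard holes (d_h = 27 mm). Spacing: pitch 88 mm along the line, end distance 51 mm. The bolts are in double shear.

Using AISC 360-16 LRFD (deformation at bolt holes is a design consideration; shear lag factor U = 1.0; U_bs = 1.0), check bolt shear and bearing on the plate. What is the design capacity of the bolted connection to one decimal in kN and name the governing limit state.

Bolt shear: A_b = π(24)²/4 = 452.39 mm². φR_n = 0.75 × 372 × 452.39 × 3 × 2 = 757.3 kN.
Bearing (8 mm plate, F_u = 450 MPa): end bolts L_c = 51 − 27/2 = 37.5, R_n = min(1.2×37.5×8×450, 2.4×24×8×450) = 162 kN/bolt; interior L_c = 88 − 27 = 61, R_n = 207.36 kN/bolt. φR_n = 0.75 × (1×162 + 2×207.36) = 432.5 kN.
Governing: min(757.3, 432.5) = 432.5 kN → bearing.

432.5 kN (bearing governs)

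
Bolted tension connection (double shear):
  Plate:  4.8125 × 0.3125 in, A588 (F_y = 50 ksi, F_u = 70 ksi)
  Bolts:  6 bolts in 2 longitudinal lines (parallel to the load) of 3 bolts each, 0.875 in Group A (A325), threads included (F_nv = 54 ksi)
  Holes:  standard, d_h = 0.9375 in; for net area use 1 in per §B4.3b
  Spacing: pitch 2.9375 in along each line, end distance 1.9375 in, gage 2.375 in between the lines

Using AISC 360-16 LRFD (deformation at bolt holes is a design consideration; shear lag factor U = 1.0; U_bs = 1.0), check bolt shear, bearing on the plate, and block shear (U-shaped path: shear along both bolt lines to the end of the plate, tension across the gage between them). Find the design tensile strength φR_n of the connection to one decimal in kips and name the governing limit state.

127.1 kips (block shear governs)

Bolt shear: A_b = π(0.875)²/4 = 0.60132 in². φR_n = 0.75 × 54 × 0.60132 × 6 × 2 = 292.2 kips.
Bearing (0.3125 in plate, F_u = 70 ksi): end bolts L_c = 1.9375 − 0.9375/2 = 1.46875, R_n = min(1.2×1.46875×0.3125×70, 2.4×0.875×0.3125×70) = 38.555 kips/bolt; interior L_c = 2.9375 − 0.9375 = 2, R_n = 45.938 kips/bolt. φR_n = 0.75 × (2×38.555 + 4×45.938) = 195.6 kips.
Block shear: shear path 2×[1.9375+2×2.9375] = 2×7.8125 in, A_gv = 4.8828, A_nv = 2×(7.8125 − 2.5×1)×0.3125 = 3.3203 in²; tension across gage: (2.375 − 1×1)×0.3125 = 0.42969 in². R_n = min(0.6×70×3.3203, 0.6×50×4.8828) + 1.0×70×0.42969 = min(139.45, 146.48) + 30.078 = 169.53 kips. φR_n = 0.75 × 169.53 = 127.1 kips.
Governing: min(292.2, 195.6, 127.1) = 127.1 kips → block shear.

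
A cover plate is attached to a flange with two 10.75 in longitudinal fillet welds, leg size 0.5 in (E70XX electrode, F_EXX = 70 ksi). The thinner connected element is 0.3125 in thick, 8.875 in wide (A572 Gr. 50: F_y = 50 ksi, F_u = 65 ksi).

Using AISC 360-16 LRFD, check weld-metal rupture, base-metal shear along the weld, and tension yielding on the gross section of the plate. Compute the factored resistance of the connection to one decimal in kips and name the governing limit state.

124.8 kips (gross-section yield governs)

Weld metal: throat = 0.707×0.5 = 0.3535 in, L = 2×10.75 = 21.5 in. φR_n = 0.75 × 0.6 × 70 × 0.3535 × 21.5 = 239.4 kips.
Base metal shear (0.3125 in plate): yield φR_n = 1.0×0.6×50×0.3125×21.5 = 201.6 kips; rupture φR_n = 0.75×0.6×65×0.3125×21.5 = 196.5 kips; take 196.5 kips (rupture).
Tension yield (gross): A_g = 8.875×0.3125 = 2.7734 in². φR_n = 0.90 × 50 × 2.7734 = 124.8 kips.
Governing: min(239.4, 196.5, 124.8) = 124.8 kips → gross-section yield.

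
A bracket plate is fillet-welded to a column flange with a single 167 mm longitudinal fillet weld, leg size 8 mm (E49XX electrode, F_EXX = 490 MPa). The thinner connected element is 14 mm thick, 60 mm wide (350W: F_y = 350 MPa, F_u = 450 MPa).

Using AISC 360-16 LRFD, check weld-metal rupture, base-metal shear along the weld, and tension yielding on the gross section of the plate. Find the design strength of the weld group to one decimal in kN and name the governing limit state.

Weld metal: throat = 0.707×8 = 5.656 mm, L = 167 mm. φR_n = 0.75 × 0.6 × 490 × 5.656 × 167 = 208.3 kN.
Base metal shear (14 mm plate): yield φR_n = 1.0×0.6×350×14×167 = 491.0 kN; rupture φR_n = 0.75×0.6×450×14×167 = 473.4 kN; take 473.4 kN (rupture).
Tension yield (gross): A_g = 60×14 = 840 mm². φR_n = 0.90 × 350 × 840 = 264.6 kN.
Governing: min(208.3, 473.4, 264.6) = 208.3 kN → weld metal.

208.3 kN (weld metal governs)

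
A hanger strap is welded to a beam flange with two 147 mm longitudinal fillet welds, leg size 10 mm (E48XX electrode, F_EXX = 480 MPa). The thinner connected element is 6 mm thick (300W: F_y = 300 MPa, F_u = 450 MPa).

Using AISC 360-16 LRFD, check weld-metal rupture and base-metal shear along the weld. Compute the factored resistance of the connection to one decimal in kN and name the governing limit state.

Weld metal: throat = 0.707×10 = 7.07 mm, L = 2×147 = 294 mm. φR_n = 0.75 × 0.6 × 480 × 7.07 × 294 = 449.0 kN.
Base metal shear (6 mm plate): yield φR_n = 1.0×0.6×300×6×294 = 317.5 kN; rupture φR_n = 0.75×0.6×450×6×294 = 357.2 kN; take 317.5 kN (yield).
Governing: min(449.0, 317.5) = 317.5 kN → base-metal shear.

317.5 kN (base-metal shear governs)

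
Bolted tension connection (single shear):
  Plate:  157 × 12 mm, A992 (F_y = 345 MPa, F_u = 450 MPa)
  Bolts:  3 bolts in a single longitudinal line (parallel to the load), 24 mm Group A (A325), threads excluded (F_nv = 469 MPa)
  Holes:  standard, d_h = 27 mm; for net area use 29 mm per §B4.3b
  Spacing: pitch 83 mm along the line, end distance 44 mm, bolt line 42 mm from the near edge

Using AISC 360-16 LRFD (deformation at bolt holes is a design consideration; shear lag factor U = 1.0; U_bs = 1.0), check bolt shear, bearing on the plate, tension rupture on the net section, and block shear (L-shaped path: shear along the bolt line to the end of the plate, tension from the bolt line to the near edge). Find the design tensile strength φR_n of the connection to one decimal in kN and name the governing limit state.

Bolt shear: A_b = π(24)²/4 = 452.39 mm². φR_n = 0.75 × 469 × 452.39 × 3 × 1 = 477.4 kN.
Bearing (12 mm plate, F_u = 450 MPa): end bolts L_c = 44 − 27/2 = 30.5, R_n = min(1.2×30.5×12×450, 2.4×24×12×450) = 197.64 kN/bolt; interior L_c = 83 − 27 = 56, R_n = 311.04 kN/bolt. φR_n = 0.75 × (1×197.64 + 2×311.04) = 614.8 kN.
Tension rupture (net): A_n = (157 − 1×29)×12 = 1536 mm² (U = 1.0, A_e = A_n). φR_n = 0.75 × 450 × 1536 = 518.4 kN.
Block shear: shear path 1×[44+2×83] = 1×210 mm, A_gv = 2520, A_nv = 1×(210 − 2.5×29)×12 = 1650 mm²; tension to near edge: (42 − 0.5×29)×12 = 330 mm². R_n = min(0.6×450×1650, 0.6×345×2520) + 1.0×450×330 = min(445.5, 521.64) + 148.5 = 594 kN. φR_n = 0.75 × 594 = 445.5 kN.
Governing: min(477.4, 614.8, 518.4, 445.5) = 445.5 kN → block shear.

445.5 kN (block shear governs)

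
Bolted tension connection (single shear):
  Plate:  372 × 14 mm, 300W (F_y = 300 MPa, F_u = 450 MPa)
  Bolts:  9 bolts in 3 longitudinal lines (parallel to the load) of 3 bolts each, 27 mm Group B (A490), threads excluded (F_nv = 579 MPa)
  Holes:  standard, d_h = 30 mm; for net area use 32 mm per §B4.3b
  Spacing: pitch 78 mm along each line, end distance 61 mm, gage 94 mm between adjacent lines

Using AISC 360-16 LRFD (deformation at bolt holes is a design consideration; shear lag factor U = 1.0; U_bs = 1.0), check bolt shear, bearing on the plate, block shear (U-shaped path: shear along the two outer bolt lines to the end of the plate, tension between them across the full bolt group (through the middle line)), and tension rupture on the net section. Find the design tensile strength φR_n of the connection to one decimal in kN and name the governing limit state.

Bolt shear: A_b = π(27)²/4 = 572.56 mm². φR_n = 0.75 × 579 × 572.56 × 9 × 1 = 2237.7 kN.
Bearing (14 mm plate, F_u = 450 MPa): end bolts L_c = 61 − 30/2 = 46, R_n = min(1.2×46×14×450, 2.4×27×14×450) = 347.76 kN/bolt; interior L_c = 78 − 30 = 48, R_n = 362.88 kN/bolt. φR_n = 0.75 × (3×347.76 + 6×362.88) = 2415.4 kN.
Block shear: shear path 2×[61+2×78] = 2×217 mm, A_gv = 6076, A_nv = 2×(217 − 2.5×32)×14 = 3836 mm²; tension across gage: (188 − 2×32)×14 = 1736 mm². R_n = min(0.6×450×3836, 0.6×300×6076) + 1.0×450×1736 = min(1035.7, 1093.7) + 781.2 = 1816.9 kN. φR_n = 0.75 × 1816.9 = 1362.7 kN.
Tension rupture (net): A_n = (372 − 3×32)×14 = 3864 mm² (U = 1.0, A_e = A_n). φR_n = 0.75 × 450 × 3864 = 1304.1 kN.
Governing: min(2237.7, 2415.4, 1362.7, 1304.1) = 1304.1 kN → net-section rupture.

1304.1 kN (net-section rupture governs)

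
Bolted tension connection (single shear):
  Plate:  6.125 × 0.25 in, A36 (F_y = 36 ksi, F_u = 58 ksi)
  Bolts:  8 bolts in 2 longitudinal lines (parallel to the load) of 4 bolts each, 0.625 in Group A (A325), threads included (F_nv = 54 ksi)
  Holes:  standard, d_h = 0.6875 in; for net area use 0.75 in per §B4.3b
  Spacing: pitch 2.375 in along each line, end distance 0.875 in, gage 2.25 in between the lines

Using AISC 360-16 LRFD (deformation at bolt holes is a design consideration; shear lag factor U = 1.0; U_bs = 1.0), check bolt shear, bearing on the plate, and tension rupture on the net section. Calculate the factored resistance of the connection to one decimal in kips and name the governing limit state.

Bolt shear: A_b = π(0.625)²/4 = 0.3068 in². φR_n = 0.75 × 54 × 0.3068 × 8 × 1 = 99.4 kips.
Bearing (0.25 in plate, F_u = 58 ksi): end bolts L_c = 0.875 − 0.6875/2 = 0.53125, R_n = min(1.2×0.53125×0.25×58, 2.4×0.625×0.25×58) = 9.2438 kips/bolt; interior L_c = 2.375 − 0.6875 = 1.6875, R_n = 21.75 kips/bolt. φR_n = 0.75 × (2×9.2438 + 6×21.75) = 111.7 kips.
Tension rupture (net): A_n = (6.125 − 2×0.75)×0.25 = 1.1563 in² (U = 1.0, A_e = A_n). φR_n = 0.75 × 58 × 1.1563 = 50.3 kips.
Governing: min(99.4, 111.7, 50.3) = 50.3 kips → net-section rupture.

50.3 kips (net-section rupture governs)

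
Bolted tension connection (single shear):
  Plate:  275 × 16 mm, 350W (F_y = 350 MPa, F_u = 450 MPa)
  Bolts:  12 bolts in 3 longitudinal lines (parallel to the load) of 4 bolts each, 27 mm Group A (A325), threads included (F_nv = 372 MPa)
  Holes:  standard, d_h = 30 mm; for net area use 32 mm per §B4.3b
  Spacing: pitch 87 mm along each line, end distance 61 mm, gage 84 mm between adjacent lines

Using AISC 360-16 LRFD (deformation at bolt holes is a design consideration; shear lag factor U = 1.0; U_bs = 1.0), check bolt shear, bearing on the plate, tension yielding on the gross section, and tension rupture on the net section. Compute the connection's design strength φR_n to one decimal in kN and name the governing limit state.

966.6 kN (net-section rupture governs)

Bolt shear: A_b = π(27)²/4 = 572.56 mm². φR_n = 0.75 × 372 × 572.56 × 12 × 1 = 1916.9 kN.
Bearing (16 mm plate, F_u = 450 MPa): end bolts L_c = 61 − 30/2 = 46, R_n = min(1.2×46×16×450, 2.4×27×16×450) = 397.44 kN/bolt; interior L_c = 87 − 30 = 57, R_n = 466.56 kN/bolt. φR_n = 0.75 × (3×397.44 + 9×466.56) = 4043.5 kN.
Tension yield (gross): A_g = 275×16 = 4400 mm². φR_n = 0.90 × 350 × 4400 = 1386.0 kN.
Tension rupture (net): A_n = (275 − 3×32)×16 = 2864 mm² (U = 1.0, A_e = A_n). φR_n = 0.75 × 450 × 2864 = 966.6 kN.
Governing: min(1916.9, 4043.5, 1386.0, 966.6) = 966.6 kN → net-section rupture.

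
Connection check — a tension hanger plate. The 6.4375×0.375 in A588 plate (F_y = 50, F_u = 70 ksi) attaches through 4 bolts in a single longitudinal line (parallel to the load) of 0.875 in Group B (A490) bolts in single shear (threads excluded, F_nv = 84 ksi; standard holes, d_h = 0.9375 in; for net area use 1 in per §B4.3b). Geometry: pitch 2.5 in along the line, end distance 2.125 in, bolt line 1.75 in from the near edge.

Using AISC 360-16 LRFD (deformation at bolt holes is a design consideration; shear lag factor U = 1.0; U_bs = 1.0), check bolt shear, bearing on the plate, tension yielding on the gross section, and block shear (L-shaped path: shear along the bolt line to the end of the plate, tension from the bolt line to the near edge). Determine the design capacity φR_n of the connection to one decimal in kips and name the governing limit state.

97.0 kips (block shear governs)

Bolt shear: A_b = π(0.875)²/4 = 0.60132 in². φR_n = 0.75 × 84 × 0.60132 × 4 × 1 = 151.5 kips.
Bearing (0.375 in plate, F_u = 70 ksi): end bolts L_c = 2.125 − 0.9375/2 = 1.65625, R_n = min(1.2×1.65625×0.375×70, 2.4×0.875×0.375×70) = 52.172 kips/bolt; interior L_c = 2.5 − 0.9375 = 1.5625, R_n = 49.219 kips/bolt. φR_n = 0.75 × (1×52.172 + 3×49.219) = 149.9 kips.
Tension yield (gross): A_g = 6.4375×0.375 = 2.4141 in². φR_n = 0.90 × 50 × 2.4141 = 108.6 kips.
Block shear: shear path 1×[2.125+3×2.5] = 1×9.625 in, A_gv = 3.6094, A_nv = 1×(9.625 − 3.5×1)×0.375 = 2.2969 in²; tension to near edge: (1.75 − 0.5×1)×0.375 = 0.46875 in². R_n = min(0.6×70×2.2969, 0.6×50×3.6094) + 1.0×70×0.46875 = min(96.47, 108.28) + 32.813 = 129.28 kips. φR_n = 0.75 × 129.28 = 97.0 kips.
Governing: min(151.5, 149.9, 108.6, 97.0) = 97.0 kips → block shear.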